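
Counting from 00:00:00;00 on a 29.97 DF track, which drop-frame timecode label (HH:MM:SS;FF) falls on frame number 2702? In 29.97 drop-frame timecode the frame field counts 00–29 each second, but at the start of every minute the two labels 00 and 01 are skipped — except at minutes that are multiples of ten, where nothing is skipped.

Ten DF minutes hold 17982 frames, so frame 2702 lies in block 0 (frames 0–17981) with 2702 frames into that block.
The block's first minute is 1800 frames and the rest 1798 each; 2702 frames reaches minute 1, so 0 × 18 + 1 × 2 = 2 labels have been skipped so far.
Adding those back, label number 2702 + 2 = 2704 at 30 labels/s is 90 s + 4 f = 0 h 1 min 30 s frame 4, i.e. 00:01:30;04.

00:01:30;04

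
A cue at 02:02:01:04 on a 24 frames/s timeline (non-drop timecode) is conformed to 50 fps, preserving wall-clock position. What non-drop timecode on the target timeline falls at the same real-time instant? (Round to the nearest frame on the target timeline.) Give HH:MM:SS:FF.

02:02:01:08

Source frame index: (2×3600 + 2×60 + 1) × 24 + 4 = 175708.
Real time: 175708 / (24) = 43927/6 s.
Target frame: (43927/6) × (50) = 1098175/3 ≈ 366058.333 → 366058.
At 50 labels/s: frame 366058 → 02:02:01:08.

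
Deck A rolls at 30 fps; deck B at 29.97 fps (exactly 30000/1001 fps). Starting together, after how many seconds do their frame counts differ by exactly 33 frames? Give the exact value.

1101.1 seconds

The gap grows by |30000/1001 − 30| = 30/1001 frames per second.
Time for a 33-frame gap: 33 ÷ (30/1001) = 1101.1 s.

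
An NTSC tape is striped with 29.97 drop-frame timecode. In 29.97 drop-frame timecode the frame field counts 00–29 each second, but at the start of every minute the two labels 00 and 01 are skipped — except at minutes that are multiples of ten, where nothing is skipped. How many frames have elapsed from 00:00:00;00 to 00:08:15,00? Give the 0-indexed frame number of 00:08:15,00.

Complete 10-minute blocks: 0, each 17982 frames → 0.
Remaining 8 whole minutes in the current block: 1800 + 7 × 1798 = 14386 frames.
Within the current minute: 15 × 30 + 0 − 2 = 448 (labels ;00/;01 skipped at this minute). Total = 0 + 14386 + 448 = 14834.

14834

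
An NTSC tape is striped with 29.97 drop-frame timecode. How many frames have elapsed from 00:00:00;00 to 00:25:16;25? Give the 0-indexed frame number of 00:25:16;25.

Complete 10-minute blocks: 2, each 17982 frames → 35964.
Remaining 5 whole minutes in the current block: 1800 + 4 × 1798 = 8992 frames.
Within the current minute: 16 × 30 + 25 − 2 = 503 (labels ;00/;01 skipped at this minute). Total = 35964 + 8992 + 503 = 45459.

45459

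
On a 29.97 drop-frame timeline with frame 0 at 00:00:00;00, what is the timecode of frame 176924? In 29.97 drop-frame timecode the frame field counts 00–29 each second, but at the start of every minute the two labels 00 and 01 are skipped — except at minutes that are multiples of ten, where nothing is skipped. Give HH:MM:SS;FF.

Ten DF minutes hold 17982 frames, so frame 176924 lies in block 9 (frames 161838–179819) with 15086 frames into that block.
The block's first minute is 1800 frames and the rest 1798 each; 15086 frames reaches minute 8, so 9 × 18 + 8 × 2 = 178 labels have been skipped so far.
Adding those back, label number 176924 + 178 = 177102 at 30 labels/s is 5903 s + 12 f = 1 h 38 min 23 s frame 12, i.e. 01:38:23;12.

01:38:23;12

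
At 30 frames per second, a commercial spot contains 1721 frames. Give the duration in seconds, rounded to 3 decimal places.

57.367 seconds

Running time = 1721 × 1/30 = 1721/30 s ≈ 57.367 s.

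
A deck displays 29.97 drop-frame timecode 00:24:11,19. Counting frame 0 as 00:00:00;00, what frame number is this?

43505

Complete 10-minute blocks: 2, each 17982 frames → 35964.
Remaining 4 whole minutes in the current block: 1800 + 3 × 1798 = 7194 frames.
Within the current minute: 11 × 30 + 19 − 2 = 347 (labels ;00/;01 skipped at this minute). Total = 35964 + 7194 + 347 = 43505.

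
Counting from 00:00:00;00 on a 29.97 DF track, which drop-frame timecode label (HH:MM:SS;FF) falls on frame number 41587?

00:23:07;19

Ten DF minutes hold 17982 frames, so frame 41587 lies in block 2 (frames 35964–53945) with 5623 frames into that block.
The block's first minute is 1800 frames and the rest 1798 each; 5623 frames reaches minute 3, so 2 × 18 + 3 × 2 = 42 labels have been skipped so far.
Adding those back, label number 41587 + 42 = 41629 at 30 labels/s is 1387 s + 19 f = 0 h 23 min 7 s frame 19, i.e. 00:23:07;19.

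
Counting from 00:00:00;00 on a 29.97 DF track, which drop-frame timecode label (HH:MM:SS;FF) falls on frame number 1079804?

10:00:29;14

Each 10-minute DF block holds 10 × 60 × 30 − 9 × 2 = 17982 frames. 1079804 ÷ 17982 → 60 full blocks, remainder 884.
Within the partial block the first minute is 1800 frames and each further minute 1798, so 0 further minute boundaries passed. Total skipped labels = 18 × 60 + 2 × 0 = 1080.
Non-drop label index = 1079804 + 1080 = 1080884; at 30 labels/s that is 10:00:29:14, i.e. DF 10:00:29;14.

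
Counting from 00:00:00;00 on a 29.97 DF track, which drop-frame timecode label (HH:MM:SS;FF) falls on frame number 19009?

00:10:34;07

Each 10-minute DF block holds 10 × 60 × 30 − 9 × 2 = 17982 frames. 19009 ÷ 17982 → 1 full block, remainder 1027.
Within the partial block the first minute is 1800 frames and each further minute 1798, so 0 further minute boundaries passed. Total skipped labels = 18 × 1 + 2 × 0 = 18.
Non-drop label index = 19009 + 18 = 19027; at 30 labels/s that is 00:10:34:07, i.e. DF 00:10:34;07.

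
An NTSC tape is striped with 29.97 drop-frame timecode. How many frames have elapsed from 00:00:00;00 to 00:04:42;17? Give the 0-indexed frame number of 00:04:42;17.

Complete 10-minute blocks: 0, each 17982 frames → 0.
Remaining 4 whole minutes in the current block: 1800 + 3 × 1798 = 7194 frames.
Within the current minute: 42 × 30 + 17 − 2 = 1275 (labels ;00/;01 skipped at this minute). Total = 0 + 7194 + 1275 = 8469.

8469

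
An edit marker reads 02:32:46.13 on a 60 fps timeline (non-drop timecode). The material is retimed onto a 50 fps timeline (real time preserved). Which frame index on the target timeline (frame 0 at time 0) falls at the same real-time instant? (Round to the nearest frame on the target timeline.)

Source frame index: (2×3600 + 32×60 + 46) × 60 + 13 = 549973.
Real time: 549973 / (60) = 549973/60 s.
Target frame: (549973/60) × (50) = 2749865/6 ≈ 458310.833 → 458311.

frame 458311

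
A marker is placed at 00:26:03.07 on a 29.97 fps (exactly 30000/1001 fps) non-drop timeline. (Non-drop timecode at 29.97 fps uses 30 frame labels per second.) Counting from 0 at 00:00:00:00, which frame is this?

46897

Total seconds to the label: (0 × 3600 + 26 × 60 + 3) = 1563.
Frame index = 1563 × 30 + 7 = 46897.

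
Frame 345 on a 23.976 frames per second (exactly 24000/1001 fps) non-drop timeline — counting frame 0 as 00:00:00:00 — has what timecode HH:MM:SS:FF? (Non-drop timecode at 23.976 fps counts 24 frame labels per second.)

345 ÷ 24 = 14 full seconds, remainder 9 frames.
14 s = 0 h 0 min 14 s.
Timecode: 00:00:14:09.

00:00:14:09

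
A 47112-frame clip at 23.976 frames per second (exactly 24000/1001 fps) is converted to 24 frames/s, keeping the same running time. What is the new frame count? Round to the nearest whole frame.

47159 frames

Frames at target rate = 47112 × (24) / (24000/1001) = 5894889/125 ≈ 47159.112.
Nearest whole frame: 47159.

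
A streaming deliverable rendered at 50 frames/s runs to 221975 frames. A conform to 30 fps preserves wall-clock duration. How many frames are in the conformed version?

133185 frames

Target frames = source frames × (target rate / source rate) = 221975 × (30)/(50) = 221975 × 3/5 = 133185.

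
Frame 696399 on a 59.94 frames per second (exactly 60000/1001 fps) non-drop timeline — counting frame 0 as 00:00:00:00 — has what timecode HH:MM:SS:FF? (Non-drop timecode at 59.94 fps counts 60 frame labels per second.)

03:13:26:39

696399 ÷ 60 = 11606 full seconds, remainder 39 frames.
11606 s = 3 h 13 min 26 s.
Timecode: 03:13:26:39.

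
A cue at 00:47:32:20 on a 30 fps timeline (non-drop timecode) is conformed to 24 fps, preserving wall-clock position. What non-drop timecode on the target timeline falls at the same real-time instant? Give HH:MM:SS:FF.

Source frame index: (0×3600 + 47×60 + 32) × 30 + 20 = 85580.
Real time: 85580 / (30) = 8558/3 s.
Target frame: (8558/3) × (24) = 68464.
At 24 labels/s: frame 68464 → 00:47:32:16.

00:47:32:16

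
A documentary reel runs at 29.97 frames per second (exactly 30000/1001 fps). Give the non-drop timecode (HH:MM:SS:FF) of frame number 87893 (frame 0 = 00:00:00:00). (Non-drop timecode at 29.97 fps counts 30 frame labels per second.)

00:48:49:23

87893 ÷ 30 = 2929 full seconds, remainder 23 frames.
2929 s = 0 h 48 min 49 s.
Timecode: 00:48:49:23.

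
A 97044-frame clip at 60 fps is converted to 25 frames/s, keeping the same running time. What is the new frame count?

40435 frames

Target frames = source frames × (target rate / source rate) = 97044 × (25)/(60) = 97044 × 5/12 = 40435.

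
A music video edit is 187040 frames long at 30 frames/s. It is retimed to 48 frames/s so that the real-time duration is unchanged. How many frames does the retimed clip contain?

Target frames = source frames × (target rate / source rate) = 187040 × (48)/(30) = 187040 × 8/5 = 299264.

299264 frames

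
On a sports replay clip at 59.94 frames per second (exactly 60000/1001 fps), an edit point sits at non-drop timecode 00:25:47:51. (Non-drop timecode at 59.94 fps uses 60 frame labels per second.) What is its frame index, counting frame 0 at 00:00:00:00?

Total seconds to the label: (0 × 3600 + 25 × 60 + 47) = 1547.
Frame index = 1547 × 60 + 51 = 92871.

92871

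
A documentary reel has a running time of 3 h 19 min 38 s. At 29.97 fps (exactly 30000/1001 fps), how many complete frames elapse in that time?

3 h 19 min 38 s = 11978 s.
Frames = 11978 × 30000/1001 = 359340000/1001 ≈ 358981.0190.
Complete frames: 358981.

358981 frames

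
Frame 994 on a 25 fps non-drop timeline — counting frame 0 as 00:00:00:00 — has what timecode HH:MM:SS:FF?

00:00:39:19

994 ÷ 25 = 39 full seconds, remainder 19 frames.
39 s = 0 h 0 min 39 s.
Timecode: 00:00:39:19.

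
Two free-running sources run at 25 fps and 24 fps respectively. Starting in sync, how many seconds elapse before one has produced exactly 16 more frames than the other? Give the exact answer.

The gap grows by |24 − 25| = 1 frame per second.
Time for a 16-frame gap: 16 ÷ (1) = 16 s.

16 seconds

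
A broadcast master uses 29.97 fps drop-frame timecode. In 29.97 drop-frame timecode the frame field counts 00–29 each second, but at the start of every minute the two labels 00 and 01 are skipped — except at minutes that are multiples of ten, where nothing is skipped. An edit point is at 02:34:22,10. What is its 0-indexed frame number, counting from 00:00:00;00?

277592

Complete 10-minute blocks: 15, each 17982 frames → 269730.
Remaining 4 whole minutes in the current block: 1800 + 3 × 1798 = 7194 frames.
Within the current minute: 22 × 30 + 10 − 2 = 668 (labels ;00/;01 skipped at this minute). Total = 269730 + 7194 + 668 = 277592.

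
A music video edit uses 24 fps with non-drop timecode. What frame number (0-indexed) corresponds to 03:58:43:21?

frame 343773

Total seconds to the label: (3 × 3600 + 58 × 60 + 43) = 14323.
Frame index = 14323 × 24 + 21 = 343773.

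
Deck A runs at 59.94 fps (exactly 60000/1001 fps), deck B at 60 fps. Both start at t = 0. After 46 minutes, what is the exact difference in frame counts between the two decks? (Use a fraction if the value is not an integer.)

165600/1001 frames

46 min = 2760 s.
A emits 60000/1001 × 2760 = 165600000/1001 frames; B emits 60 × 2760 = 165600.
Difference = 165600/1001 frames (≈ 165.4346); B is ahead of A.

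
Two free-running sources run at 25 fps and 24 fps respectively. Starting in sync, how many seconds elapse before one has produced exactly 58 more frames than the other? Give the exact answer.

58 seconds

The gap grows by |24 − 25| = 1 frame per second.
Time for a 58-frame gap: 58 ÷ (1) = 58 s.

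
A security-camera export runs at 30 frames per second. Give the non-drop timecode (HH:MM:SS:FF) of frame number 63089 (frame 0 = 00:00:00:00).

00:35:02:29

63089 ÷ 30 = 2102 full seconds, remainder 29 frames.
2102 s = 0 h 35 min 2 s.
Timecode: 00:35:02:29.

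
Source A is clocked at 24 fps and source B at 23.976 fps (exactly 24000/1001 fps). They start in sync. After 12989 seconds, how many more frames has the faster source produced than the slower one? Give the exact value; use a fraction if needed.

311736/1001 frames

A emits 24 × 12989 = 311736 frames; B emits 24000/1001 × 12989 = 311736000/1001.
Difference = 311736/1001 frames (≈ 311.4246); B is behind A.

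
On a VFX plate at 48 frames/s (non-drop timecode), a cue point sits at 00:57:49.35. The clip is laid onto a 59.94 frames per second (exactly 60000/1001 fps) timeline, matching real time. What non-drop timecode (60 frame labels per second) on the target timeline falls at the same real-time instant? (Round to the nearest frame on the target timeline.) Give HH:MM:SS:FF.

Source frame index: (0×3600 + 57×60 + 49) × 48 + 35 = 166547.
Real time: 166547 / (48) = 166547/48 s.
Target frame: (166547/48) × (60000/1001) = 208183750/1001 ≈ 207975.774 → 207976.
At 60 labels/s: frame 207976 → 00:57:46:16.

00:57:46:16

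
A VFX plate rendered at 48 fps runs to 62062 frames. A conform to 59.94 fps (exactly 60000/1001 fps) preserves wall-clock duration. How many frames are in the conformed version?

77500 frames

Target frames = source frames × (target rate / source rate) = 62062 × (60000/1001)/(48) = 62062 × 1250/1001 = 77500.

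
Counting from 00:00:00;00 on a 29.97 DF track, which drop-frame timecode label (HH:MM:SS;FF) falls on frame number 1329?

00:00:44;09

Each 10-minute DF block holds 10 × 60 × 30 − 9 × 2 = 17982 frames. 1329 ÷ 17982 → 0 full blocks, remainder 1329.
Within the partial block the first minute is 1800 frames and each further minute 1798, so 0 further minute boundaries passed. Total skipped labels = 18 × 0 + 2 × 0 = 0.
Non-drop label index = 1329 + 0 = 1329; at 30 labels/s that is 00:00:44:09, i.e. DF 00:00:44;09.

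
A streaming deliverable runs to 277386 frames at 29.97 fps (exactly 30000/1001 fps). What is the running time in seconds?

9255.4462 seconds

Running time = 277386 / (30000/1001) = 9255.4462 s.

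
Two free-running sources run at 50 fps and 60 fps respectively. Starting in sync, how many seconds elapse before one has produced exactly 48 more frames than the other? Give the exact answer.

4.8 seconds

The gap grows by |60 − 50| = 10 frames per second.
Time for a 48-frame gap: 48 ÷ (10) = 4.8 s.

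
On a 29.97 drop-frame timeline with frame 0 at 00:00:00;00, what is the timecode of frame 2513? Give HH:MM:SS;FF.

Ten DF minutes hold 17982 frames, so frame 2513 lies in block 0 (frames 0–17981) with 2513 frames into that block.
The block's first minute is 1800 frames and the rest 1798 each; 2513 frames reaches minute 1, so 0 × 18 + 1 × 2 = 2 labels have been skipped so far.
Adding those back, label number 2513 + 2 = 2515 at 30 labels/s is 83 s + 25 f = 0 h 1 min 23 s frame 25, i.e. 00:01:23;25.

00:01:23;25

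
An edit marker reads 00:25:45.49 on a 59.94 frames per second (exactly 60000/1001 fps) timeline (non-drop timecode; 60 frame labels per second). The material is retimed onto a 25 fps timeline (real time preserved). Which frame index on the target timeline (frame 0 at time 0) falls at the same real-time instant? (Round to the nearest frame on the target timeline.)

Source frame index: (0×3600 + 25×60 + 45) × 60 + 49 = 92749.
Real time: 92749 / (60000/1001) = 92841749/60000 s.
Target frame: (92841749/60000) × (25) = 92841749/2400 ≈ 38684.062 → 38684.

frame 38684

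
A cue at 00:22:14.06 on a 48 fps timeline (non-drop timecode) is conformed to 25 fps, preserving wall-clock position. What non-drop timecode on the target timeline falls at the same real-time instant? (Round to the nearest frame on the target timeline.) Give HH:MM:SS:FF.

Source frame index: (0×3600 + 22×60 + 14) × 48 + 6 = 64038.
Real time: 64038 / (48) = 10673/8 s.
Target frame: (10673/8) × (25) = 266825/8 ≈ 33353.125 → 33353.
At 25 labels/s: frame 33353 → 00:22:14:03.

00:22:14:03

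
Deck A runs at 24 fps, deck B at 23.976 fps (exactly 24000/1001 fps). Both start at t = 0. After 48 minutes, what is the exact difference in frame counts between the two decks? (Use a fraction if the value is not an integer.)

69120/1001 frames

48 min = 2880 s.
A emits 24 × 2880 = 69120 frames; B emits 24000/1001 × 2880 = 69120000/1001.
Difference = 69120/1001 frames (≈ 69.0509); B is behind A.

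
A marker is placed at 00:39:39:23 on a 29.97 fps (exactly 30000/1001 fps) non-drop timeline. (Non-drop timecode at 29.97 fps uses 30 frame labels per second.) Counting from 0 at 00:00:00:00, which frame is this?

71393

Total seconds to the label: (0 × 3600 + 39 × 60 + 39) = 2379.
Frame index = 2379 × 30 + 23 = 71393.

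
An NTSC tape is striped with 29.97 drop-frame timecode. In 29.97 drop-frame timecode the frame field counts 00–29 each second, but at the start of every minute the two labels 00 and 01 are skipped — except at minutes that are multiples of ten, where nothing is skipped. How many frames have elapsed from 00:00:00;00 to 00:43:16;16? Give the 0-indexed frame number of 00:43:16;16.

77818

As if non-drop at 30 labels/s: (0 × 3600 + 43 × 60 + 16) × 30 + 16 = 77896.
Minute boundaries passed: 43; those not divisible by 10: 43 − 4 = 39; dropped labels = 2 × 39 = 78.
Actual frame index = 77896 − 78 = 77818.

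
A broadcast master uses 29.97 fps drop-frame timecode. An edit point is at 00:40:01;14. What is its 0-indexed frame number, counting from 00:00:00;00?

71972

As if non-drop at 30 labels/s: (0 × 3600 + 40 × 60 + 1) × 30 + 14 = 72044.
Minute boundaries passed: 40; those not divisible by 10: 40 − 4 = 36; dropped labels = 2 × 36 = 72.
Actual frame index = 72044 − 72 = 71972.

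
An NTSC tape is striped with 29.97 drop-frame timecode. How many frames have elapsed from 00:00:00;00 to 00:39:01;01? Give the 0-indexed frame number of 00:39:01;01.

As if non-drop at 30 labels/s: (0 × 3600 + 39 × 60 + 1) × 30 + 1 = 70231.
Minute boundaries passed: 39; those not divisible by 10: 39 − 3 = 36; dropped labels = 2 × 36 = 72.
Actual frame index = 70231 − 72 = 70159.

70159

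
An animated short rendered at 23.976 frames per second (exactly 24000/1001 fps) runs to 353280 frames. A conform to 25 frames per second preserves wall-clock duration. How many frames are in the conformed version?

Target frames = source frames × (target rate / source rate) = 353280 × (25)/(24000/1001) = 353280 × 1001/960 = 368368.

368368 frames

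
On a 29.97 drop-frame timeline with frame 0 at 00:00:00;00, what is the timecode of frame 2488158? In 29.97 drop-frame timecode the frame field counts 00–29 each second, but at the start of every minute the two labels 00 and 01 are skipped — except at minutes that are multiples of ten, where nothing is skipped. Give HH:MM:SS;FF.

23:03:41;18

Each 10-minute DF block holds 10 × 60 × 30 − 9 × 2 = 17982 frames. 2488158 ÷ 17982 → 138 full blocks, remainder 6642.
Within the partial block the first minute is 1800 frames and each further minute 1798, so 3 further minute boundaries passed. Total skipped labels = 18 × 138 + 2 × 3 = 2490.
Non-drop label index = 2488158 + 2490 = 2490648; at 30 labels/s that is 23:03:41:18, i.e. DF 23:03:41;18.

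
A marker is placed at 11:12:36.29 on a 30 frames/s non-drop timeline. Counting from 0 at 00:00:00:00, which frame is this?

Total seconds to the label: (11 × 3600 + 12 × 60 + 36) = 40356.
Frame index = 40356 × 30 + 29 = 1210709.

1210709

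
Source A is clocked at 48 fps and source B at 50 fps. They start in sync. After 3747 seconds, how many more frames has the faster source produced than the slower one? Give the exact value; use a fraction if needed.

A emits 48 × 3747 = 179856 frames; B emits 50 × 3747 = 187350.
Difference = 7494 frames; B is ahead of A.

7494 frames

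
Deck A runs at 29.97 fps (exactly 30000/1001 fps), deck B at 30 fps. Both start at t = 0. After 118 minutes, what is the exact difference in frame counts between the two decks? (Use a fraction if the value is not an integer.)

118 min = 7080 s.
A emits 30000/1001 × 7080 = 212400000/1001 frames; B emits 30 × 7080 = 212400.
Difference = 212400/1001 frames (≈ 212.1878); B is ahead of A.

212400/1001 frames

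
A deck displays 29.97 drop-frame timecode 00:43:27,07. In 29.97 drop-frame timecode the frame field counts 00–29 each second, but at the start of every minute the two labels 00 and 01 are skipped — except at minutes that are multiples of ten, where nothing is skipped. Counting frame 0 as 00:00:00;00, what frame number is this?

Complete 10-minute blocks: 4, each 17982 frames → 71928.
Remaining 3 whole minutes in the current block: 1800 + 2 × 1798 = 5396 frames.
Within the current minute: 27 × 30 + 7 − 2 = 815 (labels ;00/;01 skipped at this minute). Total = 71928 + 5396 + 815 = 78139.

78139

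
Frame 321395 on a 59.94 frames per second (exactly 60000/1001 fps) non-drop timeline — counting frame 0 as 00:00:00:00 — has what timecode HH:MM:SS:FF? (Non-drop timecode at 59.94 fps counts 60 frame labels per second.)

321395 ÷ 60 = 5356 full seconds, remainder 35 frames.
5356 s = 1 h 29 min 16 s.
Timecode: 01:29:16:35.

01:29:16:35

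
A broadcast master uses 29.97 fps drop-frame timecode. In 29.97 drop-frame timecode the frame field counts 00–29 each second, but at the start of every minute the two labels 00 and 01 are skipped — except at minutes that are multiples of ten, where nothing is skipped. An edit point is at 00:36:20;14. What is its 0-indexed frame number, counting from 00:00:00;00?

As if non-drop at 30 labels/s: (0 × 3600 + 36 × 60 + 20) × 30 + 14 = 65414.
Minute boundaries passed: 36; those not divisible by 10: 36 − 3 = 33; dropped labels = 2 × 33 = 66.
Actual frame index = 65414 − 66 = 65348.

65348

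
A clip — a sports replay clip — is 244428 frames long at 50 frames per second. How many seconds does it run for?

Running time = 244428 / (50) = 4888.56 s.

4888.56 seconds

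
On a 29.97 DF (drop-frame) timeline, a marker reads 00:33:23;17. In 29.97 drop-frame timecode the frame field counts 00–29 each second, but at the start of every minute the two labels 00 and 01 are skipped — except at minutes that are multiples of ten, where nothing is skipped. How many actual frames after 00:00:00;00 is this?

60047

As if non-drop at 30 labels/s: (0 × 3600 + 33 × 60 + 23) × 30 + 17 = 60107.
Minute boundaries passed: 33; those not divisible by 10: 33 − 3 = 30; dropped labels = 2 × 30 = 60.
Actual frame index = 60107 − 60 = 60047.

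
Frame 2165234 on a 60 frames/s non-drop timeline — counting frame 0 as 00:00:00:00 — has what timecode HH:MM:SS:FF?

10:01:27:14

2165234 ÷ 60 = 36087 full seconds, remainder 14 frames.
36087 s = 10 h 1 min 27 s.
Timecode: 10:01:27:14.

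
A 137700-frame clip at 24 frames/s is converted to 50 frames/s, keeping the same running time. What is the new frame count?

286875 frames

Target frames = source frames × (target rate / source rate) = 137700 × (50)/(24) = 137700 × 25/12 = 286875.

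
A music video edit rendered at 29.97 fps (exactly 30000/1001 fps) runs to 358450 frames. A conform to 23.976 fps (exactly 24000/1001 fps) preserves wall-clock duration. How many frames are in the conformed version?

286760 frames

Target frames = source frames × (target rate / source rate) = 358450 × (24000/1001)/(30000/1001) = 358450 × 4/5 = 286760.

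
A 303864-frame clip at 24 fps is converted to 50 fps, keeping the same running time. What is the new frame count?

Target frames = source frames × (target rate / source rate) = 303864 × (50)/(24) = 303864 × 25/12 = 633050.

633050 frames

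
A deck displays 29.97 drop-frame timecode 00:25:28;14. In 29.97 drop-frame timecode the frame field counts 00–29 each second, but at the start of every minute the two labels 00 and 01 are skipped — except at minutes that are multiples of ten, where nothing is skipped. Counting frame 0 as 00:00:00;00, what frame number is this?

As if non-drop at 30 labels/s: (0 × 3600 + 25 × 60 + 28) × 30 + 14 = 45854.
Minute boundaries passed: 25; those not divisible by 10: 25 − 2 = 23; dropped labels = 2 × 23 = 46.
Actual frame index = 45854 − 46 = 45808.

45808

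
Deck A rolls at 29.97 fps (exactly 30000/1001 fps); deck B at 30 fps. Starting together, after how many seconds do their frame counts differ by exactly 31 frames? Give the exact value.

The gap grows by |30 − 30000/1001| = 30/1001 frames per second.
Time for a 31-frame gap: 31 ÷ (30/1001) = 31031/30 s.

31031/30 seconds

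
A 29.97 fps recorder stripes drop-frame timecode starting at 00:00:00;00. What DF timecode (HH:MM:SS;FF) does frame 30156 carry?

00:16:46;06

Ten DF minutes hold 17982 frames, so frame 30156 lies in block 1 (frames 17982–35963) with 12174 frames into that block.
The block's first minute is 1800 frames and the rest 1798 each; 12174 frames reaches minute 6, so 1 × 18 + 6 × 2 = 30 labels have been skipped so far.
Adding those back, label number 30156 + 30 = 30186 at 30 labels/s is 1006 s + 6 f = 0 h 16 min 46 s frame 6, i.e. 00:16:46;06.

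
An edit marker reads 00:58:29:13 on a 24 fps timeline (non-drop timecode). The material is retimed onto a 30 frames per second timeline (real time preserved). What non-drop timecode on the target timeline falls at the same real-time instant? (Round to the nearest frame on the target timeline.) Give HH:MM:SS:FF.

00:58:29:16

Source frame index: (0×3600 + 58×60 + 29) × 24 + 13 = 84229.
Real time: 84229 / (24) = 84229/24 s.
Target frame: (84229/24) × (30) = 421145/4 ≈ 105286.250 → 105286.
At 30 labels/s: frame 105286 → 00:58:29:16.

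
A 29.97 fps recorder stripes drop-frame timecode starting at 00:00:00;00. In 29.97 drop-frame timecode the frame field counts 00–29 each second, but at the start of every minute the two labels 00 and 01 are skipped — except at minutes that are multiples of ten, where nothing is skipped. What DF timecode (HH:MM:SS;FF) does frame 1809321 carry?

Ten DF minutes hold 17982 frames, so frame 1809321 lies in block 100 (frames 1798200–1816181) with 11121 frames into that block.
The block's first minute is 1800 frames and the rest 1798 each; 11121 frames reaches minute 6, so 100 × 18 + 6 × 2 = 1812 labels have been skipped so far.
Adding those back, label number 1809321 + 1812 = 1811133 at 30 labels/s is 60371 s + 3 f = 16 h 46 min 11 s frame 3, i.e. 16:46:11;03.

16:46:11;03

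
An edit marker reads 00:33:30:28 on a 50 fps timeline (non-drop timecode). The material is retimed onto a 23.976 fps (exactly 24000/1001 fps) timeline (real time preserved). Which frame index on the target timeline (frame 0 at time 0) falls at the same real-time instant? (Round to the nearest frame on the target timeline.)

Source frame index: (0×3600 + 33×60 + 30) × 50 + 28 = 100528.
Real time: 100528 / (50) = 50264/25 s.
Target frame: (50264/25) × (24000/1001) = 48253440/1001 ≈ 48205.235 → 48205.

frame 48205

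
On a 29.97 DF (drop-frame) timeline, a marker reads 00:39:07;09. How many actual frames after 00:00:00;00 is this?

70347

Complete 10-minute blocks: 3, each 17982 frames → 53946.
Remaining 9 whole minutes in the current block: 1800 + 8 × 1798 = 16184 frames.
Within the current minute: 7 × 30 + 9 − 2 = 217 (labels ;00/;01 skipped at this minute). Total = 53946 + 16184 + 217 = 70347.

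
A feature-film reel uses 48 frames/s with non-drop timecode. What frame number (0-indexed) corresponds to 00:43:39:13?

Total seconds to the label: (0 × 3600 + 43 × 60 + 39) = 2619.
Frame index = 2619 × 48 + 13 = 125725.

125725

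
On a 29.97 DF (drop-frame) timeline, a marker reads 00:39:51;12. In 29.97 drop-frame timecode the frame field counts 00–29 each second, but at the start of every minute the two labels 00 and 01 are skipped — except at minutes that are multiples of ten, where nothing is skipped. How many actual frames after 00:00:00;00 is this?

Complete 10-minute blocks: 3, each 17982 frames → 53946.
Remaining 9 whole minutes in the current block: 1800 + 8 × 1798 = 16184 frames.
Within the current minute: 51 × 30 + 12 − 2 = 1540 (labels ;00/;01 skipped at this minute). Total = 53946 + 16184 + 1540 = 71670.

71670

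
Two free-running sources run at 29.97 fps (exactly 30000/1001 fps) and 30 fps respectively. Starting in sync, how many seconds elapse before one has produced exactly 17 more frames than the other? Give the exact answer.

The gap grows by |30 − 30000/1001| = 30/1001 frames per second.
Time for a 17-frame gap: 17 ÷ (30/1001) = 17017/30 s.

17017/30 seconds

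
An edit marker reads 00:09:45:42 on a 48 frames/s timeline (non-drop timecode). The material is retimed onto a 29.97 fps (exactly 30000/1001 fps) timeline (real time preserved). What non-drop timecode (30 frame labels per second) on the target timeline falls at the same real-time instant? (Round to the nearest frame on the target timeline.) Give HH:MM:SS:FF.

00:09:45:09

Source frame index: (0×3600 + 9×60 + 45) × 48 + 42 = 28122.
Real time: 28122 / (48) = 4687/8 s.
Target frame: (4687/8) × (30000/1001) = 17576250/1001 ≈ 17558.691 → 17559.
At 30 labels/s: frame 17559 → 00:09:45:09.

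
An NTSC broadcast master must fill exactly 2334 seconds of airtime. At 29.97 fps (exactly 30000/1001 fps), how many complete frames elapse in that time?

Frames = 2334 × 30000/1001 = 70020000/1001 ≈ 69950.0500.
Complete frames: 69950.

69950 frames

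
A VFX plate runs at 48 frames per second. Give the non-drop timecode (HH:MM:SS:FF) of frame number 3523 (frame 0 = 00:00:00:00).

3523 ÷ 48 = 73 full seconds, remainder 19 frames.
73 s = 0 h 1 min 13 s.
Timecode: 00:01:13:19.

00:01:13:19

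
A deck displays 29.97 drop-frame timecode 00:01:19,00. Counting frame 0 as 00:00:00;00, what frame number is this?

2368

As if non-drop at 30 labels/s: (0 × 3600 + 1 × 60 + 19) × 30 + 0 = 2370.
Minute boundaries passed: 1; those not divisible by 10: 1 − 0 = 1; dropped labels = 2 × 1 = 2.
Actual frame index = 2370 − 2 = 2368.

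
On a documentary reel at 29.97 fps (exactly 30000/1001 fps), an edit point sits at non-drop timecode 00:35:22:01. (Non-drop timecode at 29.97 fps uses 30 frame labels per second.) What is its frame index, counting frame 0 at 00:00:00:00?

frame 63661

Total seconds to the label: (0 × 3600 + 35 × 60 + 22) = 2122.
Frame index = 2122 × 30 + 1 = 63661.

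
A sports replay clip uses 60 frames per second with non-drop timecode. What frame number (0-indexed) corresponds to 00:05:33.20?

Total seconds to the label: (0 × 3600 + 5 × 60 + 33) = 333.
Frame index = 333 × 60 + 20 = 20000.

frame 20000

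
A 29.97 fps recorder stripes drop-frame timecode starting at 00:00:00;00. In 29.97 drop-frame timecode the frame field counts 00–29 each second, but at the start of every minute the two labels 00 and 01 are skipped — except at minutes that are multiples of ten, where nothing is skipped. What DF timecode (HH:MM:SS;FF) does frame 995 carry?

Each 10-minute DF block holds 10 × 60 × 30 − 9 × 2 = 17982 frames. 995 ÷ 17982 → 0 full blocks, remainder 995.
Within the partial block the first minute is 1800 frames and each further minute 1798, so 0 further minute boundaries passed. Total skipped labels = 18 × 0 + 2 × 0 = 0.
Non-drop label index = 995 + 0 = 995; at 30 labels/s that is 00:00:33:05, i.e. DF 00:00:33;05.

00:00:33;05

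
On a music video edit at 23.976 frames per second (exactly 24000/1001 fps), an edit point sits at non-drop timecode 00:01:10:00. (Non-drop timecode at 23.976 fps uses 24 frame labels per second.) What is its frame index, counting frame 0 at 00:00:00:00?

Total seconds to the label: (0 × 3600 + 1 × 60 + 10) = 70.
Frame index = 70 × 24 + 0 = 1680.

frame 1680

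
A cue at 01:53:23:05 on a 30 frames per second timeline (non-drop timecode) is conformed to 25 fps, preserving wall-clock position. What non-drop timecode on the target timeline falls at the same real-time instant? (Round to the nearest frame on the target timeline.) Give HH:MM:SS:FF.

Source frame index: (1×3600 + 53×60 + 23) × 30 + 5 = 204095.
Real time: 204095 / (30) = 40819/6 s.
Target frame: (40819/6) × (25) = 1020475/6 ≈ 170079.167 → 170079.
At 25 labels/s: frame 170079 → 01:53:23:04.

01:53:23:04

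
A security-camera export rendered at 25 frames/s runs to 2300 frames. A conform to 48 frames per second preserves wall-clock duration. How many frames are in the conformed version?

4416 frames

Target frames = source frames × (target rate / source rate) = 2300 × (48)/(25) = 2300 × 48/25 = 4416.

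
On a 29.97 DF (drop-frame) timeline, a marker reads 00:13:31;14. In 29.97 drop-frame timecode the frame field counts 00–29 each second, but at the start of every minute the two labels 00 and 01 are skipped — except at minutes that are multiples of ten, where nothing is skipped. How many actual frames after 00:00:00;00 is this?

Complete 10-minute blocks: 1, each 17982 frames → 17982.
Remaining 3 whole minutes in the current block: 1800 + 2 × 1798 = 5396 frames.
Within the current minute: 31 × 30 + 14 − 2 = 942 (labels ;00/;01 skipped at this minute). Total = 17982 + 5396 + 942 = 24320.

24320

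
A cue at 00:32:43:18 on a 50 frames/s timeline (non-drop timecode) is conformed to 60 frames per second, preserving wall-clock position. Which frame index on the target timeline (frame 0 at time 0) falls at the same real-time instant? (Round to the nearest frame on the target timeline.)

Source frame index: (0×3600 + 32×60 + 43) × 50 + 18 = 98168.
Real time: 98168 / (50) = 49084/25 s.
Target frame: (49084/25) × (60) = 589008/5 ≈ 117801.600 → 117802.

frame 117802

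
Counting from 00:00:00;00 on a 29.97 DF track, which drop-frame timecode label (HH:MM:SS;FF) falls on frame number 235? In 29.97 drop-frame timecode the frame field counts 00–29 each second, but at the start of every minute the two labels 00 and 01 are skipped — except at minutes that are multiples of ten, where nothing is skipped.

00:00:07;25

Each 10-minute DF block holds 10 × 60 × 30 − 9 × 2 = 17982 frames. 235 ÷ 17982 → 0 full blocks, remainder 235.
Within the partial block the first minute is 1800 frames and each further minute 1798, so 0 further minute boundaries passed. Total skipped labels = 18 × 0 + 2 × 0 = 0.
Non-drop label index = 235 + 0 = 235; at 30 labels/s that is 00:00:07:25, i.e. DF 00:00:07;25.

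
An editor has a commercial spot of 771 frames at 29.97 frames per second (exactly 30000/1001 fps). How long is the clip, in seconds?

25.7257 seconds

Running time = 771 / (30000/1001) = 25.7257 s.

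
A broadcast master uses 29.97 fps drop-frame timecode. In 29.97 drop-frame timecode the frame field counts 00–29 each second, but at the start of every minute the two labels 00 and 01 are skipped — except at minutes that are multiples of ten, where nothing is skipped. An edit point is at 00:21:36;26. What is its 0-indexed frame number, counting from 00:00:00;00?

38868

Complete 10-minute blocks: 2, each 17982 frames → 35964.
Remaining 1 whole minute in the current block: 1800 + 0 × 1798 = 1800 frames.
Within the current minute: 36 × 30 + 26 − 2 = 1104 (labels ;00/;01 skipped at this minute). Total = 35964 + 1800 + 1104 = 38868.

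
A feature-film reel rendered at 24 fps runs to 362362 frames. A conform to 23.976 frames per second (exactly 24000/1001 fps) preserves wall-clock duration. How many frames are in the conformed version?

362000 frames

Target frames = source frames × (target rate / source rate) = 362362 × (24000/1001)/(24) = 362362 × 1000/1001 = 362000.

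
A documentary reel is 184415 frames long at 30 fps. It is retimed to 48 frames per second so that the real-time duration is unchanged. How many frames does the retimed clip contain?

Target frames = source frames × (target rate / source rate) = 184415 × (48)/(30) = 184415 × 8/5 = 295064.

295064 frames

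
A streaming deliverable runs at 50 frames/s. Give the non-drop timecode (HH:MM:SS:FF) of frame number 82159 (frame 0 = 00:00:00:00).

82159 ÷ 50 = 1643 full seconds, remainder 9 frames.
1643 s = 0 h 27 min 23 s.
Timecode: 00:27:23:09.

00:27:23:09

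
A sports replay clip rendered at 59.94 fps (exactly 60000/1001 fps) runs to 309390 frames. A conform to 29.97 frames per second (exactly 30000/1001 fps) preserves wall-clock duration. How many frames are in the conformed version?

154695 frames

Target frames = source frames × (target rate / source rate) = 309390 × (30000/1001)/(60000/1001) = 309390 × 1/2 = 154695.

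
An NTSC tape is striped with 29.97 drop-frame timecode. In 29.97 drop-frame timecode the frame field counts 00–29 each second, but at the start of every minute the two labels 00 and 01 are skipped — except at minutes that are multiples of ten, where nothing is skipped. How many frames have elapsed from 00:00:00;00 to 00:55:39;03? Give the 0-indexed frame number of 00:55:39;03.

Complete 10-minute blocks: 5, each 17982 frames → 89910.
Remaining 5 whole minutes in the current block: 1800 + 4 × 1798 = 8992 frames.
Within the current minute: 39 × 30 + 3 − 2 = 1171 (labels ;00/;01 skipped at this minute). Total = 89910 + 8992 + 1171 = 100073.

100073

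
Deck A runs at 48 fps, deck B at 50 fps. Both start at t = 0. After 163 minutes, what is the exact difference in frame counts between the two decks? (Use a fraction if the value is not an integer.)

19560 frames

163 min = 9780 s.
A emits 48 × 9780 = 469440 frames; B emits 50 × 9780 = 489000.
Difference = 19560 frames; B is ahead of A.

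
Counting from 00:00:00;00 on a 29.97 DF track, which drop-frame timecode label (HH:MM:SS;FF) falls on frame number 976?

Ten DF minutes hold 17982 frames, so frame 976 lies in block 0 (frames 0–17981) with 976 frames into that block.
The block's first minute is 1800 frames and the rest 1798 each; 976 frames reaches minute 0, so 0 × 18 + 0 × 2 = 0 labels have been skipped so far.
Adding those back, label number 976 + 0 = 976 at 30 labels/s is 32 s + 16 f = 0 h 0 min 32 s frame 16, i.e. 00:00:32;16.

00:00:32;16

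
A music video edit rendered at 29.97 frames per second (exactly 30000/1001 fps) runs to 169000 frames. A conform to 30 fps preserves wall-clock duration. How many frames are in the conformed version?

Target frames = source frames × (target rate / source rate) = 169000 × (30)/(30000/1001) = 169000 × 1001/1000 = 169169.

169169 frames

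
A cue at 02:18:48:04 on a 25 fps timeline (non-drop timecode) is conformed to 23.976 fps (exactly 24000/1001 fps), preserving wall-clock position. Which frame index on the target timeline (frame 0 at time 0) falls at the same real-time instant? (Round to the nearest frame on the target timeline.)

Source frame index: (2×3600 + 18×60 + 48) × 25 + 4 = 208204.
Real time: 208204 / (25) = 208204/25 s.
Target frame: (208204/25) × (24000/1001) = 199875840/1001 ≈ 199676.164 → 199676.

frame 199676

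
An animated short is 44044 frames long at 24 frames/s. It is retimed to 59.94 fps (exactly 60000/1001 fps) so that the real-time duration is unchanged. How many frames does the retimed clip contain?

Target frames = source frames × (target rate / source rate) = 44044 × (60000/1001)/(24) = 44044 × 2500/1001 = 110000.

110000 frames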